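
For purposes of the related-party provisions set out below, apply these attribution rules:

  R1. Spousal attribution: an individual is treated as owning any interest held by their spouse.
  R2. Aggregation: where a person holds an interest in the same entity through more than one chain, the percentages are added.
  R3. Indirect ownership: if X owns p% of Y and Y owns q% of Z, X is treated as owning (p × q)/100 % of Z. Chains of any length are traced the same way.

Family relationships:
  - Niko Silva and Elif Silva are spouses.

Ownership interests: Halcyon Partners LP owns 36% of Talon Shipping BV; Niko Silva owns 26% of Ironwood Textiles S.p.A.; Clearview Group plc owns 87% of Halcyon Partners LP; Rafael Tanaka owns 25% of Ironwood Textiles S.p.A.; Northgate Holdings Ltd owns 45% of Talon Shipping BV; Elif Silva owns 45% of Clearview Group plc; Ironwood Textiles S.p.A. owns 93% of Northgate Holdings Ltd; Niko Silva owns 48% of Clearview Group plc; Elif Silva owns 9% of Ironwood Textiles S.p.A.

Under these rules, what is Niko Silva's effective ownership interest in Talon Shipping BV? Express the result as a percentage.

43.7751%

By spousal attribution (R1), Niko Silva is treated as also owning Elif Silva's interest in Clearview Group plc, giving 48% + 45% = 93%.
By spousal attribution (R1), Niko Silva is treated as also owning Elif Silva's interest in Ironwood Textiles S.p.A, giving 26% + 9% = 35%.
Chain via Clearview Group plc → Halcyon Partners LP (R3): 93% × 87% × 36% = 29.1276% of Talon Shipping BV.
Chain via Ironwood Textiles S.p.A. → Northgate Holdings Ltd (R3): 35% × 93% × 45% = 14.6475% of Talon Shipping BV.
Aggregating (R2): 29.1276% + 14.6475% = 43.7751%.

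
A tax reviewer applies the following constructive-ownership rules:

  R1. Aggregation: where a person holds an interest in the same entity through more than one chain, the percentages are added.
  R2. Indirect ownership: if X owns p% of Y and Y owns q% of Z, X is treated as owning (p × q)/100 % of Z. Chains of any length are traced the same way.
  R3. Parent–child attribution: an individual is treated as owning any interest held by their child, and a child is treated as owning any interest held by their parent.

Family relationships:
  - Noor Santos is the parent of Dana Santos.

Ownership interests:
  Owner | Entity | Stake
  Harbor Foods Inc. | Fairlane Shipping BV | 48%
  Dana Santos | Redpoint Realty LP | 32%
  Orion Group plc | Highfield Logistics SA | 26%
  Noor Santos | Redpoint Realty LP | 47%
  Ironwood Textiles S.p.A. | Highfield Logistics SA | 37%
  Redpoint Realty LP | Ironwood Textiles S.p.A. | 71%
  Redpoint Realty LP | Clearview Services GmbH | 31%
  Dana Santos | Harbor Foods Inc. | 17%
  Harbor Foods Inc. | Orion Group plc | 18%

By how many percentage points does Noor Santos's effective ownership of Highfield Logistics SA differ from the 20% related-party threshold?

1.5489

By parent–child attribution (R3), Noor Santos is treated as also owning Dana Santos's interest in Redpoint Realty LP, giving 47% + 32% = 79%.
By parent–child attribution (R3), Noor Santos is treated as owning Dana Santos's 17% interest in Harbor Foods Inc.
Chain via Redpoint Realty LP → Ironwood Textiles S.p.A. (R2): 79% × 71% × 37% = 20.7533% of Highfield Logistics SA.
Chain via Harbor Foods Inc. → Orion Group plc (R2): 17% × 18% × 26% = 0.7956% of Highfield Logistics SA.
Aggregating (R1): 20.7533% + 0.7956% = 21.5489%.
21.5489% exceeds the 20% threshold by 1.5489 percentage points.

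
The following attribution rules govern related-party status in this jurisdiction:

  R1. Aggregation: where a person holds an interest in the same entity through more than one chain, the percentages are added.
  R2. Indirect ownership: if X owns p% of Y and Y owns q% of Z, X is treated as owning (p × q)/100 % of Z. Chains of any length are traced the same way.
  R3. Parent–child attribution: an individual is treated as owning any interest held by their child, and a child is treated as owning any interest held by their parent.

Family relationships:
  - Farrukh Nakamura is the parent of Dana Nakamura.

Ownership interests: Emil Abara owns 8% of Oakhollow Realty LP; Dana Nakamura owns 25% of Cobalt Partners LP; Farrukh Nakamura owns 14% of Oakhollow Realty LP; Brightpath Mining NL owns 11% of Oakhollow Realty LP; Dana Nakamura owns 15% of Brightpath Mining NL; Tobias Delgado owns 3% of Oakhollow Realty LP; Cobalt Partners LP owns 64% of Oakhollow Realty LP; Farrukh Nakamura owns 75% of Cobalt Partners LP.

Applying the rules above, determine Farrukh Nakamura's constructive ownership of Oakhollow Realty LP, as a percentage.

79.65%

By parent–child attribution (R3), Farrukh Nakamura is treated as also owning Dana Nakamura's interest in Cobalt Partners LP, giving 75% + 25% = 100%.
By parent–child attribution (R3), Farrukh Nakamura is treated as owning Dana Nakamura's 15% interest in Brightpath Mining NL.
Chain via Cobalt Partners LP (R2): 100% × 64% = 64% of Oakhollow Realty LP.
Direct interest in Oakhollow Realty LP: 14%.
Chain via Brightpath Mining NL (R2): 15% × 11% = 1.65% of Oakhollow Realty LP.
Aggregating (R1): 64% + 14% + 1.65% = 79.65%.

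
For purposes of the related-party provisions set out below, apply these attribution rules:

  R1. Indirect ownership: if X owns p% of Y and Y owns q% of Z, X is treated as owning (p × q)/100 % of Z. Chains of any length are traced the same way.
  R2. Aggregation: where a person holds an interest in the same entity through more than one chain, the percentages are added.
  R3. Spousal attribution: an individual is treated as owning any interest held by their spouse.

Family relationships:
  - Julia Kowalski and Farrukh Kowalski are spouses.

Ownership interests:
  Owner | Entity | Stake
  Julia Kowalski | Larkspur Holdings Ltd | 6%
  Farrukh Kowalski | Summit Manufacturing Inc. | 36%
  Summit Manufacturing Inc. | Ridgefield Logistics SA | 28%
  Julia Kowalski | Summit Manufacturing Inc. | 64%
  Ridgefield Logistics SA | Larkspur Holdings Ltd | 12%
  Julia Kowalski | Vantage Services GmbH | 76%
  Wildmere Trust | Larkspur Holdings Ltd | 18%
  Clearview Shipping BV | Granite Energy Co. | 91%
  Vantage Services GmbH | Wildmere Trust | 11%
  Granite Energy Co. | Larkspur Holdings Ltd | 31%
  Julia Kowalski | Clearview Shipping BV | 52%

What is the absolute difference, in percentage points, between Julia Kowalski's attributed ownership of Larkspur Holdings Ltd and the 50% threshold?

24.466

By spousal attribution (R3), Julia Kowalski is treated as also owning Farrukh Kowalski's interest in Summit Manufacturing Inc, giving 64% + 36% = 100%.
Chain via Summit Manufacturing Inc. → Ridgefield Logistics SA (R1): 100% × 28% × 12% = 3.36% of Larkspur Holdings Ltd.
Chain via Vantage Services GmbH → Wildmere Trust (R1): 76% × 11% × 18% = 1.5048% of Larkspur Holdings Ltd.
Chain via Clearview Shipping BV → Granite Energy Co. (R1): 52% × 91% × 31% = 14.6692% of Larkspur Holdings Ltd.
Direct interest in Larkspur Holdings Ltd: 6%.
Aggregating (R2): 3.36% + 1.5048% + 14.6692% + 6% = 25.534%.
25.534% falls short of the 50% threshold by 24.466 percentage points.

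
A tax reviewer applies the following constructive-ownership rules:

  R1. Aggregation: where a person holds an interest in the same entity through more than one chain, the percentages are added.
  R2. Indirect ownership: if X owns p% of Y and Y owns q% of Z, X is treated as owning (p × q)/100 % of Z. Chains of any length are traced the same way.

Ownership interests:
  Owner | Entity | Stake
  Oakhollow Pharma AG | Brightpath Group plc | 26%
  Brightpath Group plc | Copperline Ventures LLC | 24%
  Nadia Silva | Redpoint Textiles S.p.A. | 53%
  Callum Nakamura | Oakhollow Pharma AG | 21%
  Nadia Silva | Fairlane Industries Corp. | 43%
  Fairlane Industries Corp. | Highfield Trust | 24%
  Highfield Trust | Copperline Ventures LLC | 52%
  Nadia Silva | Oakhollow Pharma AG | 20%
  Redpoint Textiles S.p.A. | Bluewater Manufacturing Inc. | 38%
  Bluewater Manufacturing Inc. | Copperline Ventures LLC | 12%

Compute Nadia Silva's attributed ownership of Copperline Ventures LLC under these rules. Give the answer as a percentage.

Chain via Redpoint Textiles S.p.A. → Bluewater Manufacturing Inc. (R2): 53% × 38% × 12% = 2.4168% of Copperline Ventures LLC.
Chain via Oakhollow Pharma AG → Brightpath Group plc (R2): 20% × 26% × 24% = 1.248% of Copperline Ventures LLC.
Chain via Fairlane Industries Corp. → Highfield Trust (R2): 43% × 24% × 52% = 5.3664% of Copperline Ventures LLC.
Aggregating (R1): 2.4168% + 1.248% + 5.3664% = 9.0312%.

9.0312%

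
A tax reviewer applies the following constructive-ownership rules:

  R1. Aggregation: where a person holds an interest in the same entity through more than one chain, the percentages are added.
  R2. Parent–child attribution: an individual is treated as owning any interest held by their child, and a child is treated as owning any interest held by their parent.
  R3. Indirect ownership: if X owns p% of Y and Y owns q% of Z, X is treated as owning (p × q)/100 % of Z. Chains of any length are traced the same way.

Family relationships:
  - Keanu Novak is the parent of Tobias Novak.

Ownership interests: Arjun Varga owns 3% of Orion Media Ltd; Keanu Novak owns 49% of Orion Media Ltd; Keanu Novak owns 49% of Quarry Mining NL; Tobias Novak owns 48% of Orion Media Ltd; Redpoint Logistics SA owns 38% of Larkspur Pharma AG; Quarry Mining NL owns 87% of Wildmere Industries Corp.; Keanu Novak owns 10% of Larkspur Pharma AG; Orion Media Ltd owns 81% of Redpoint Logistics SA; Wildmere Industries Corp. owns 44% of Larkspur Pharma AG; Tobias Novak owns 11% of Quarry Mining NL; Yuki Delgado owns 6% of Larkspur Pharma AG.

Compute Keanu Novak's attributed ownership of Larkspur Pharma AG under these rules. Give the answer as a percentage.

62.8246%

By parent–child attribution (R2), Keanu Novak is treated as also owning Tobias Novak's interest in Orion Media Ltd, giving 49% + 48% = 97%.
By parent–child attribution (R2), Keanu Novak is treated as also owning Tobias Novak's interest in Quarry Mining NL, giving 49% + 11% = 60%.
Chain via Orion Media Ltd → Redpoint Logistics SA (R3): 97% × 81% × 38% = 29.8566% of Larkspur Pharma AG.
Chain via Quarry Mining NL → Wildmere Industries Corp. (R3): 60% × 87% × 44% = 22.968% of Larkspur Pharma AG.
Direct interest in Larkspur Pharma AG: 10%.
Aggregating (R1): 29.8566% + 22.968% + 10% = 62.8246%.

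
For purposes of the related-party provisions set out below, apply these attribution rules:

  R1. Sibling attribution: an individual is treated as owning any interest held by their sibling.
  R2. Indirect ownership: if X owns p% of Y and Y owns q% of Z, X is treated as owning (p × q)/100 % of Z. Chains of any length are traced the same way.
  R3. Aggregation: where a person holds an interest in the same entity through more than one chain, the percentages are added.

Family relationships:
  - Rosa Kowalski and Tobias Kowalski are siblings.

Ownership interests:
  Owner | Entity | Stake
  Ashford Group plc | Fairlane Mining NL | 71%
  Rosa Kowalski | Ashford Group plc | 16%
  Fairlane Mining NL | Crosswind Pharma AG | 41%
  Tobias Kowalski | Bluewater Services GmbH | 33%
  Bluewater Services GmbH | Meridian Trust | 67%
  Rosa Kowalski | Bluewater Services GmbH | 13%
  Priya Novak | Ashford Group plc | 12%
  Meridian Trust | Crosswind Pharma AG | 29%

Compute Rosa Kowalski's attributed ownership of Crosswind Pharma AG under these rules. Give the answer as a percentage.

13.5954%

By sibling attribution (R1), Rosa Kowalski is treated as also owning Tobias Kowalski's interest in Bluewater Services GmbH, giving 13% + 33% = 46%.
Chain via Ashford Group plc → Fairlane Mining NL (R2): 16% × 71% × 41% = 4.6576% of Crosswind Pharma AG.
Chain via Bluewater Services GmbH → Meridian Trust (R2): 46% × 67% × 29% = 8.9378% of Crosswind Pharma AG.
Aggregating (R3): 4.6576% + 8.9378% = 13.5954%.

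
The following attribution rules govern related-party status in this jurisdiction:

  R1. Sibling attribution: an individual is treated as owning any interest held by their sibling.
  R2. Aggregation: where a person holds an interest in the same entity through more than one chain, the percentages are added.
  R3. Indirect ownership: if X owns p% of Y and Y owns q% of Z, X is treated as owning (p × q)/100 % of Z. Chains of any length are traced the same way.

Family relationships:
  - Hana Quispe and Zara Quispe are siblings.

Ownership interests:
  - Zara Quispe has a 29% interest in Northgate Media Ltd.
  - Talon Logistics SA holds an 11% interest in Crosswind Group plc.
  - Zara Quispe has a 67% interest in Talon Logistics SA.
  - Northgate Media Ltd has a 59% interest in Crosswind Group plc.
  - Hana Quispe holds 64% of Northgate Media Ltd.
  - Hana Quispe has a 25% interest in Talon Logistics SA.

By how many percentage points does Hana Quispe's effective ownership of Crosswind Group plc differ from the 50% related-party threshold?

By sibling attribution (R1), Hana Quispe is treated as also owning Zara Quispe's interest in Talon Logistics SA, giving 25% + 67% = 92%.
By sibling attribution (R1), Hana Quispe is treated as also owning Zara Quispe's interest in Northgate Media Ltd, giving 64% + 29% = 93%.
Chain via Talon Logistics SA (R3): 92% × 11% = 10.12% of Crosswind Group plc.
Chain via Northgate Media Ltd (R3): 93% × 59% = 54.87% of Crosswind Group plc.
Aggregating (R2): 10.12% + 54.87% = 64.99%.
64.99% exceeds the 50% threshold by 14.99 percentage points.

14.99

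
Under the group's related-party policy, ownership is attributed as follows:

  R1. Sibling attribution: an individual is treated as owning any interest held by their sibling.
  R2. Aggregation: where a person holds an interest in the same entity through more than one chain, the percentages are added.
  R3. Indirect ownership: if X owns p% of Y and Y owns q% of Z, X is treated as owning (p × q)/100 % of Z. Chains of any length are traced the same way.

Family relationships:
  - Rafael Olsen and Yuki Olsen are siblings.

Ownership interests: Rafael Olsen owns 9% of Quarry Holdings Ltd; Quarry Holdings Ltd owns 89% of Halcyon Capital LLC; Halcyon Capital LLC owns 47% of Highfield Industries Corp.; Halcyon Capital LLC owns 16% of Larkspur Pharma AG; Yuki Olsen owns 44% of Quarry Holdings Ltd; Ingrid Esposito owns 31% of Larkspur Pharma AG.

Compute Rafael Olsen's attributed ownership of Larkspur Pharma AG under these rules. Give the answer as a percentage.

By sibling attribution (R1), Rafael Olsen is treated as also owning Yuki Olsen's interest in Quarry Holdings Ltd, giving 9% + 44% = 53%.
Chain via Quarry Holdings Ltd → Halcyon Capital LLC (R3): 53% × 89% × 16% = 7.5472% of Larkspur Pharma AG.

7.5472%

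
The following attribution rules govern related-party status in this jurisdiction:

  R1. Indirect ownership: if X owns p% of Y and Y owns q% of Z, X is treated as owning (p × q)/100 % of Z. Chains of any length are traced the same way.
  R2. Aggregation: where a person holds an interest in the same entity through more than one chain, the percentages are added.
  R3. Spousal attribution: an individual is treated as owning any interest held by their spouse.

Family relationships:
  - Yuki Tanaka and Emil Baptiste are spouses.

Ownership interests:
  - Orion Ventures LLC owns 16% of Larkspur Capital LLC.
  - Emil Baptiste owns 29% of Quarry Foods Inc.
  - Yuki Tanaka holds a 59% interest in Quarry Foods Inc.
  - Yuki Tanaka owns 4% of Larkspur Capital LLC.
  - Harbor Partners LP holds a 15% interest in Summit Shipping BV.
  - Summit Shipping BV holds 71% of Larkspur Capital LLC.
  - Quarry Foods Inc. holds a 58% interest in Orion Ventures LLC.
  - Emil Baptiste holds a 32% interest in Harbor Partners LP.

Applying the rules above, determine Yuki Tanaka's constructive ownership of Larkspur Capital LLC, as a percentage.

By spousal attribution (R3), Yuki Tanaka is treated as also owning Emil Baptiste's interest in Quarry Foods Inc, giving 59% + 29% = 88%.
By spousal attribution (R3), Yuki Tanaka is treated as owning Emil Baptiste's 32% interest in Harbor Partners LP.
Chain via Quarry Foods Inc. → Orion Ventures LLC (R1): 88% × 58% × 16% = 8.1664% of Larkspur Capital LLC.
Direct interest in Larkspur Capital LLC: 4%.
Chain via Harbor Partners LP → Summit Shipping BV (R1): 32% × 15% × 71% = 3.408% of Larkspur Capital LLC.
Aggregating (R2): 8.1664% + 4% + 3.408% = 15.5744%.

15.5744%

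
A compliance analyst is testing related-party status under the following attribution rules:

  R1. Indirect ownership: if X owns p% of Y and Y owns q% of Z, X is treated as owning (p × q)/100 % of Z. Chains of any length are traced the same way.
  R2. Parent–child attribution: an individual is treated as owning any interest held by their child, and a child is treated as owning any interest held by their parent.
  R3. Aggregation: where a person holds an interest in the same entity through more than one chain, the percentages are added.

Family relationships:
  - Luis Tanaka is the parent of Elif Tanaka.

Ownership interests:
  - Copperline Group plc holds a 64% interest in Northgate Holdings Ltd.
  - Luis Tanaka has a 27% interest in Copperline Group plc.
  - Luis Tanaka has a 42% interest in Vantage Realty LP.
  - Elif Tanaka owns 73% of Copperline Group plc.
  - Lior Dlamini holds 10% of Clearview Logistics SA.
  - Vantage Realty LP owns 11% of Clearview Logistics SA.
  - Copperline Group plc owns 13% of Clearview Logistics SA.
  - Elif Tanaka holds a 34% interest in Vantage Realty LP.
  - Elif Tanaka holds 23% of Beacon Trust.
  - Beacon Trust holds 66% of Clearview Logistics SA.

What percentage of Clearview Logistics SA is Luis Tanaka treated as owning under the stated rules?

36.54%

By parent–child attribution (R2), Luis Tanaka is treated as also owning Elif Tanaka's interest in Copperline Group plc, giving 27% + 73% = 100%.
By parent–child attribution (R2), Luis Tanaka is treated as also owning Elif Tanaka's interest in Vantage Realty LP, giving 42% + 34% = 76%.
By parent–child attribution (R2), Luis Tanaka is treated as owning Elif Tanaka's 23% interest in Beacon Trust.
Chain via Copperline Group plc (R1): 100% × 13% = 13% of Clearview Logistics SA.
Chain via Vantage Realty LP (R1): 76% × 11% = 8.36% of Clearview Logistics SA.
Chain via Beacon Trust (R1): 23% × 66% = 15.18% of Clearview Logistics SA.
Aggregating (R3): 13% + 8.36% + 15.18% = 36.54%.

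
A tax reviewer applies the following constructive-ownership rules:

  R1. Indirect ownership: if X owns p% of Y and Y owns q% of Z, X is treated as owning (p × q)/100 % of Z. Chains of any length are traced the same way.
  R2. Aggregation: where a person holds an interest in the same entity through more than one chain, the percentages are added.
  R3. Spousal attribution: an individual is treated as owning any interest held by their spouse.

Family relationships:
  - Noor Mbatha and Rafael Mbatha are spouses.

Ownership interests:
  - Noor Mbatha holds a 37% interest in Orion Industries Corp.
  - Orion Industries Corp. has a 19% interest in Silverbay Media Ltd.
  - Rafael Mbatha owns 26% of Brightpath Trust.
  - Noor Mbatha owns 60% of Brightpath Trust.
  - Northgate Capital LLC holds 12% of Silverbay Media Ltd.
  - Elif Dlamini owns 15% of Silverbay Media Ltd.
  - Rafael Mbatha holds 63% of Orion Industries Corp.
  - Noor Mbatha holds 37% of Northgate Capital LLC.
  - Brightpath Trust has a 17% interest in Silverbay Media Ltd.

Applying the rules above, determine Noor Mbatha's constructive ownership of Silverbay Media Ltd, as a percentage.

38.06%

By spousal attribution (R3), Noor Mbatha is treated as also owning Rafael Mbatha's interest in Orion Industries Corp, giving 37% + 63% = 100%.
By spousal attribution (R3), Noor Mbatha is treated as also owning Rafael Mbatha's interest in Brightpath Trust, giving 60% + 26% = 86%.
Chain via Northgate Capital LLC (R1): 37% × 12% = 4.44% of Silverbay Media Ltd.
Chain via Orion Industries Corp. (R1): 100% × 19% = 19% of Silverbay Media Ltd.
Chain via Brightpath Trust (R1): 86% × 17% = 14.62% of Silverbay Media Ltd.
Aggregating (R2): 4.44% + 19% + 14.62% = 38.06%.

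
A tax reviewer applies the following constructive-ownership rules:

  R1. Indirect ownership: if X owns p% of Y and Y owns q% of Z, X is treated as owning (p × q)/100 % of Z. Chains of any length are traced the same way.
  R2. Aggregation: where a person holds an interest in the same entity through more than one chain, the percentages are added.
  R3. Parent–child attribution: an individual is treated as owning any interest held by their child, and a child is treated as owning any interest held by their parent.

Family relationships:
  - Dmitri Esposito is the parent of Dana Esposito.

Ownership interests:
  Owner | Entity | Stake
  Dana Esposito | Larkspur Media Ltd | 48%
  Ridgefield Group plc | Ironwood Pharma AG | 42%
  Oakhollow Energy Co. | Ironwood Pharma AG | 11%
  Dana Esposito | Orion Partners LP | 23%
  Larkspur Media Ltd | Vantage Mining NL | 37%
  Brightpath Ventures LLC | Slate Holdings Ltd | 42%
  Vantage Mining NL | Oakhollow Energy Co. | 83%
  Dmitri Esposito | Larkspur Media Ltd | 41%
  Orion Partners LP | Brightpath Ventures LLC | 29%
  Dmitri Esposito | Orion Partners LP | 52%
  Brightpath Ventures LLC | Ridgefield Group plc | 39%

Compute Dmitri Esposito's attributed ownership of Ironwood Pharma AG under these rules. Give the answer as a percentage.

By parent–child attribution (R3), Dmitri Esposito is treated as also owning Dana Esposito's interest in Orion Partners LP, giving 52% + 23% = 75%.
By parent–child attribution (R3), Dmitri Esposito is treated as also owning Dana Esposito's interest in Larkspur Media Ltd, giving 41% + 48% = 89%.
Chain via Orion Partners LP → Brightpath Ventures LLC → Ridgefield Group plc (R1): 75% × 29% × 39% × 42% = 3.56265% of Ironwood Pharma AG.
Chain via Larkspur Media Ltd → Vantage Mining NL → Oakhollow Energy Co. (R1): 89% × 37% × 83% × 11% = 3.006509% of Ironwood Pharma AG.
Aggregating (R2): 3.56265% + 3.006509% = 6.569159%.

6.569159%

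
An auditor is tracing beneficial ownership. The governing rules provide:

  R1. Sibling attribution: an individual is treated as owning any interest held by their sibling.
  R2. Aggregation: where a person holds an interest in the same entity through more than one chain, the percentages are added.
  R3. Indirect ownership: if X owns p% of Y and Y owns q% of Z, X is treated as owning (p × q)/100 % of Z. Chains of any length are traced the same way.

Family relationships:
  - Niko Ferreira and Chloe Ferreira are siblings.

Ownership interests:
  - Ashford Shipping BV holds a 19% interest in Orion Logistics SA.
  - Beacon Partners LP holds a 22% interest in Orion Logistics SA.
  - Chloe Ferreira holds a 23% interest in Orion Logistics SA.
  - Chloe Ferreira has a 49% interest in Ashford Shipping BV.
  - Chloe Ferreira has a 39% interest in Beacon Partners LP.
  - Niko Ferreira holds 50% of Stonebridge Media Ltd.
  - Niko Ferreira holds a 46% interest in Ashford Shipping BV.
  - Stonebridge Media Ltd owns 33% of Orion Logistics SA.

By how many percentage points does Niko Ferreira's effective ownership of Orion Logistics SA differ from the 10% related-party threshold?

By sibling attribution (R1), Niko Ferreira is treated as also owning Chloe Ferreira's interest in Ashford Shipping BV, giving 46% + 49% = 95%.
By sibling attribution (R1), Niko Ferreira is treated as owning Chloe Ferreira's 39% interest in Beacon Partners LP.
By sibling attribution (R1), Niko Ferreira is treated as owning Chloe Ferreira's 23% interest in Orion Logistics SA.
Chain via Stonebridge Media Ltd (R3): 50% × 33% = 16.5% of Orion Logistics SA.
Chain via Ashford Shipping BV (R3): 95% × 19% = 18.05% of Orion Logistics SA.
Chain via Beacon Partners LP (R3): 39% × 22% = 8.58% of Orion Logistics SA.
Direct interest in Orion Logistics SA: 23%.
Aggregating (R2): 16.5% + 18.05% + 8.58% + 23% = 66.13%.
66.13% exceeds the 10% threshold by 56.13 percentage points.

56.13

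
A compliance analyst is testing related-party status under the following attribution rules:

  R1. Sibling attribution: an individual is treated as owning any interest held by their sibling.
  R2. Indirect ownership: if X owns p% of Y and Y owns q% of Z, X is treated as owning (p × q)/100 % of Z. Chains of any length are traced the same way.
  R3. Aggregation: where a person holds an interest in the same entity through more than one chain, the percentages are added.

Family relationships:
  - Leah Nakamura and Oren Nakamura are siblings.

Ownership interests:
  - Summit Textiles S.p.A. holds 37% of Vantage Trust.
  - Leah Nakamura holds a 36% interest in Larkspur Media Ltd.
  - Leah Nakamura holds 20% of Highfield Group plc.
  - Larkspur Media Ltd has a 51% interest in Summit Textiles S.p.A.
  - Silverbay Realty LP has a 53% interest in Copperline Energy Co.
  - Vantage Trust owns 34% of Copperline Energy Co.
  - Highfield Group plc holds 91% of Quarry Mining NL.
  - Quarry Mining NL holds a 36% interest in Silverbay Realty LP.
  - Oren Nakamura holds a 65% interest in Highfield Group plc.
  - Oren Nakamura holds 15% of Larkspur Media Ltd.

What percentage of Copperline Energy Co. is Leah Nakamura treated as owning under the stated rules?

18.030438%

By sibling attribution (R1), Leah Nakamura is treated as also owning Oren Nakamura's interest in Larkspur Media Ltd, giving 36% + 15% = 51%.
By sibling attribution (R1), Leah Nakamura is treated as also owning Oren Nakamura's interest in Highfield Group plc, giving 20% + 65% = 85%.
Chain via Larkspur Media Ltd → Summit Textiles S.p.A. → Vantage Trust (R2): 51% × 51% × 37% × 34% = 3.272058% of Copperline Energy Co.
Chain via Highfield Group plc → Quarry Mining NL → Silverbay Realty LP (R2): 85% × 91% × 36% × 53% = 14.75838% of Copperline Energy Co.
Aggregating (R3): 3.272058% + 14.75838% = 18.030438%.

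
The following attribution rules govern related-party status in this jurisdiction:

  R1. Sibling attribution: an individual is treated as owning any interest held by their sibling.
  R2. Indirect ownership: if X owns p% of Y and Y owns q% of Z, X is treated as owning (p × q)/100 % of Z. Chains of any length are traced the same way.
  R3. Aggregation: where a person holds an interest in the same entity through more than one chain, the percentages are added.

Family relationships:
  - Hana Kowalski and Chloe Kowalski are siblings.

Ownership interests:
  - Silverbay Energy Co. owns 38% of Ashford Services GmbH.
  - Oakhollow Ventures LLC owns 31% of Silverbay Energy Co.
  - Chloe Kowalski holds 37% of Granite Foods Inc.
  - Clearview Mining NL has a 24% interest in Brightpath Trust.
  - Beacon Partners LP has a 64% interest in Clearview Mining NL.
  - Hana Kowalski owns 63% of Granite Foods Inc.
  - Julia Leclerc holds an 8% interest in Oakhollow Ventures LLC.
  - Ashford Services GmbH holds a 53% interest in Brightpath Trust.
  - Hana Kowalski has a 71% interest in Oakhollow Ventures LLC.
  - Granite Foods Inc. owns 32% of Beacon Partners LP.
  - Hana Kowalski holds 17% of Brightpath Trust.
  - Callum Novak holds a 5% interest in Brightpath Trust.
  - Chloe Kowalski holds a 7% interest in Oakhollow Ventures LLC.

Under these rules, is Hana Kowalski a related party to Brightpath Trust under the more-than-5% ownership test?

By sibling attribution (R1), Hana Kowalski is treated as also owning Chloe Kowalski's interest in Granite Foods Inc, giving 63% + 37% = 100%.
By sibling attribution (R1), Hana Kowalski is treated as also owning Chloe Kowalski's interest in Oakhollow Ventures LLC, giving 71% + 7% = 78%.
Chain via Granite Foods Inc. → Beacon Partners LP → Clearview Mining NL (R2): 100% × 32% × 64% × 24% = 4.9152% of Brightpath Trust.
Chain via Oakhollow Ventures LLC → Silverbay Energy Co. → Ashford Services GmbH (R2): 78% × 31% × 38% × 53% = 4.869852% of Brightpath Trust.
Direct interest in Brightpath Trust: 17%.
Aggregating (R3): 4.9152% + 4.869852% + 17% = 26.785052%.
26.785052% exceeds the 5% threshold, so Hana is a related party to Brightpath Trust.

Yes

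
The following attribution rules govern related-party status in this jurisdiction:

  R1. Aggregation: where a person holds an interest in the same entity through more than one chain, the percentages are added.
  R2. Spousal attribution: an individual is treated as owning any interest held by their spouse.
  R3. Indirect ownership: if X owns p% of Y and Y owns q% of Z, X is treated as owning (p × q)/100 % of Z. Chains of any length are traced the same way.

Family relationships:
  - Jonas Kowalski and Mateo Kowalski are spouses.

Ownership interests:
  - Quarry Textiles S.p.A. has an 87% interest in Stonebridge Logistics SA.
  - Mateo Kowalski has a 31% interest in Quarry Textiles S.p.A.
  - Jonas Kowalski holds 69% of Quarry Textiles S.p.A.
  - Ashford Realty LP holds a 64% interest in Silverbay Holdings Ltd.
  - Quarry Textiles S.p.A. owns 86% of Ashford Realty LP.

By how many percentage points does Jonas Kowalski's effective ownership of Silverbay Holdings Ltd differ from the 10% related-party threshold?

By spousal attribution (R2), Jonas Kowalski is treated as also owning Mateo Kowalski's interest in Quarry Textiles S.p.A, giving 69% + 31% = 100%.
Chain via Quarry Textiles S.p.A. → Ashford Realty LP (R3): 100% × 86% × 64% = 55.04% of Silverbay Holdings Ltd.
55.04% exceeds the 10% threshold by 45.04 percentage points.

45.04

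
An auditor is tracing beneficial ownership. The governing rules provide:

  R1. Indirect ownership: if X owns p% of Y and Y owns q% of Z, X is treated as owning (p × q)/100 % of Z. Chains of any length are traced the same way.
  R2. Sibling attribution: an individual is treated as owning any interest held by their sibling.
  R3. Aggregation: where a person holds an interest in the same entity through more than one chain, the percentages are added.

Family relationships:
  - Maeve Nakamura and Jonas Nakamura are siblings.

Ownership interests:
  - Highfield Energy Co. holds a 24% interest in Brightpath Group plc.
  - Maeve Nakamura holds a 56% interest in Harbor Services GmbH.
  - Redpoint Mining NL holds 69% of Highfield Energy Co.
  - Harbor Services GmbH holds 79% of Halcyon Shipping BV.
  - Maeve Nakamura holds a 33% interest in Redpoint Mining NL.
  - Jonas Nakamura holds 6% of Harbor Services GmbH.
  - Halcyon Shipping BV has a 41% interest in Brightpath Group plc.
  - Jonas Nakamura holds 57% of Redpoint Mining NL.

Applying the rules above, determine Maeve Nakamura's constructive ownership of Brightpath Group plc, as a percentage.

By sibling attribution (R2), Maeve Nakamura is treated as also owning Jonas Nakamura's interest in Redpoint Mining NL, giving 33% + 57% = 90%.
By sibling attribution (R2), Maeve Nakamura is treated as also owning Jonas Nakamura's interest in Harbor Services GmbH, giving 56% + 6% = 62%.
Chain via Redpoint Mining NL → Highfield Energy Co. (R1): 90% × 69% × 24% = 14.904% of Brightpath Group plc.
Chain via Harbor Services GmbH → Halcyon Shipping BV (R1): 62% × 79% × 41% = 20.0818% of Brightpath Group plc.
Aggregating (R3): 14.904% + 20.0818% = 34.9858%.

34.9858%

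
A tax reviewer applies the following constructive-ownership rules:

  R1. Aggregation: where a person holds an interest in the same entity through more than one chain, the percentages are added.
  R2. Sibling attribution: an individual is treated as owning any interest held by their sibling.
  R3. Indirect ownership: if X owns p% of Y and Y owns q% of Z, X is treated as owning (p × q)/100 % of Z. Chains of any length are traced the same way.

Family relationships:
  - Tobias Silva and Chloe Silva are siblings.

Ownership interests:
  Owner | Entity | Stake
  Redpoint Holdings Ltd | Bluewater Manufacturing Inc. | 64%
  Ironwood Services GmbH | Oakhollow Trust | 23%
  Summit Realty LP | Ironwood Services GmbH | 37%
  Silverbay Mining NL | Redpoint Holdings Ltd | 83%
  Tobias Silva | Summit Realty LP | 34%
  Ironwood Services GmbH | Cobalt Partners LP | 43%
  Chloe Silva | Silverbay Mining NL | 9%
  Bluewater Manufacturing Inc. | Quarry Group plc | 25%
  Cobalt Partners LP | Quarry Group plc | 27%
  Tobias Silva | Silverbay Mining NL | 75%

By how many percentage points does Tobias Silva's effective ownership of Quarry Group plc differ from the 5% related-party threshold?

By sibling attribution (R2), Tobias Silva is treated as also owning Chloe Silva's interest in Silverbay Mining NL, giving 75% + 9% = 84%.
Chain via Silverbay Mining NL → Redpoint Holdings Ltd → Bluewater Manufacturing Inc. (R3): 84% × 83% × 64% × 25% = 11.1552% of Quarry Group plc.
Chain via Summit Realty LP → Ironwood Services GmbH → Cobalt Partners LP (R3): 34% × 37% × 43% × 27% = 1.460538% of Quarry Group plc.
Aggregating (R1): 11.1552% + 1.460538% = 12.615738%.
12.615738% exceeds the 5% threshold by 7.615738 percentage points.

7.615738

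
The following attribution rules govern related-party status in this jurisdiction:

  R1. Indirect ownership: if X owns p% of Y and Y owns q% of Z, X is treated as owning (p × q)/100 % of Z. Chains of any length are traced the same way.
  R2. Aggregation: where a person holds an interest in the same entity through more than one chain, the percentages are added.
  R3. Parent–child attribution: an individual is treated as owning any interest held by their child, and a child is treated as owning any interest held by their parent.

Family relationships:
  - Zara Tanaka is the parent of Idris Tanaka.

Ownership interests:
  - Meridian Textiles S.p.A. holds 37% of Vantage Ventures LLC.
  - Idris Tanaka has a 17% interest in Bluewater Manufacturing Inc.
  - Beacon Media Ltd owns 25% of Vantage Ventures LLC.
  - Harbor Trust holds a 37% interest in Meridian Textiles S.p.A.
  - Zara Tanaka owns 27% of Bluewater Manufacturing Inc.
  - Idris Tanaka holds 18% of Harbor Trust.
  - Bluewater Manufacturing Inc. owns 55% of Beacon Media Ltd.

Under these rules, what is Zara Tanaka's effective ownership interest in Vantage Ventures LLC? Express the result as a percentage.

8.5142%

By parent–child attribution (R3), Zara Tanaka is treated as also owning Idris Tanaka's interest in Bluewater Manufacturing Inc, giving 27% + 17% = 44%.
By parent–child attribution (R3), Zara Tanaka is treated as owning Idris Tanaka's 18% interest in Harbor Trust.
Chain via Bluewater Manufacturing Inc. → Beacon Media Ltd (R1): 44% × 55% × 25% = 6.05% of Vantage Ventures LLC.
Chain via Harbor Trust → Meridian Textiles S.p.A. (R1): 18% × 37% × 37% = 2.4642% of Vantage Ventures LLC.
Aggregating (R2): 6.05% + 2.4642% = 8.5142%.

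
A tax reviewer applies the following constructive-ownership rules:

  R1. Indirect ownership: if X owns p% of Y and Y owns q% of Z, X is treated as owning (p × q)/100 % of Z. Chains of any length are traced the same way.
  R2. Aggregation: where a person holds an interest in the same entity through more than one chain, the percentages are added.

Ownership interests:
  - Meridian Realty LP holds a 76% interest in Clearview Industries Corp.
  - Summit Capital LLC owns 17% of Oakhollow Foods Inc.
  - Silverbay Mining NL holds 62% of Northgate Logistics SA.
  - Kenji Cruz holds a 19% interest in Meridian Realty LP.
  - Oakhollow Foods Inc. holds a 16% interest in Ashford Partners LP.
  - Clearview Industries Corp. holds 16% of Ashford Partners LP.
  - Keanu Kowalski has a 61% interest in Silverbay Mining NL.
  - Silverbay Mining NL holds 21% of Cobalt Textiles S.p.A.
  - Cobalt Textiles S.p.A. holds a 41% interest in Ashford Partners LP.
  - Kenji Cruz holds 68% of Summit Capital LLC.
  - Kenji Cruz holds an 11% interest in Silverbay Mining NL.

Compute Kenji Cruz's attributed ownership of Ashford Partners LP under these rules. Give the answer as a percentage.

5.1071%

Chain via Meridian Realty LP → Clearview Industries Corp. (R1): 19% × 76% × 16% = 2.3104% of Ashford Partners LP.
Chain via Summit Capital LLC → Oakhollow Foods Inc. (R1): 68% × 17% × 16% = 1.8496% of Ashford Partners LP.
Chain via Silverbay Mining NL → Cobalt Textiles S.p.A. (R1): 11% × 21% × 41% = 0.9471% of Ashford Partners LP.
Aggregating (R2): 2.3104% + 1.8496% + 0.9471% = 5.1071%.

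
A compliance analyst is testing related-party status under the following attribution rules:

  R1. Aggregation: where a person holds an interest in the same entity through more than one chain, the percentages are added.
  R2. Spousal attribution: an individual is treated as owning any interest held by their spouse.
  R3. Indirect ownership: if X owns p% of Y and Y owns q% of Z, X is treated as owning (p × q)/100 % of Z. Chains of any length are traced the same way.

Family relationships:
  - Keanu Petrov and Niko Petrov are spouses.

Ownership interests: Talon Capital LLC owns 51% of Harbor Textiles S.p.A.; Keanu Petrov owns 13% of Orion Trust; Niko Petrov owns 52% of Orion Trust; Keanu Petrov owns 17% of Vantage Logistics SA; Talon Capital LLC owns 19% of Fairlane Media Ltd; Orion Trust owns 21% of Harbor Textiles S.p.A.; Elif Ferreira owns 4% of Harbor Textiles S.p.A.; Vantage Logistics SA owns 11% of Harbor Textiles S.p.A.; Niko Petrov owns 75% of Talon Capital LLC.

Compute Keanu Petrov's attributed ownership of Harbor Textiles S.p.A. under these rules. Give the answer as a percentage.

By spousal attribution (R2), Keanu Petrov is treated as also owning Niko Petrov's interest in Orion Trust, giving 13% + 52% = 65%.
By spousal attribution (R2), Keanu Petrov is treated as owning Niko Petrov's 75% interest in Talon Capital LLC.
Chain via Vantage Logistics SA (R3): 17% × 11% = 1.87% of Harbor Textiles S.p.A.
Chain via Orion Trust (R3): 65% × 21% = 13.65% of Harbor Textiles S.p.A.
Chain via Talon Capital LLC (R3): 75% × 51% = 38.25% of Harbor Textiles S.p.A.
Aggregating (R1): 1.87% + 13.65% + 38.25% = 53.77%.

53.77%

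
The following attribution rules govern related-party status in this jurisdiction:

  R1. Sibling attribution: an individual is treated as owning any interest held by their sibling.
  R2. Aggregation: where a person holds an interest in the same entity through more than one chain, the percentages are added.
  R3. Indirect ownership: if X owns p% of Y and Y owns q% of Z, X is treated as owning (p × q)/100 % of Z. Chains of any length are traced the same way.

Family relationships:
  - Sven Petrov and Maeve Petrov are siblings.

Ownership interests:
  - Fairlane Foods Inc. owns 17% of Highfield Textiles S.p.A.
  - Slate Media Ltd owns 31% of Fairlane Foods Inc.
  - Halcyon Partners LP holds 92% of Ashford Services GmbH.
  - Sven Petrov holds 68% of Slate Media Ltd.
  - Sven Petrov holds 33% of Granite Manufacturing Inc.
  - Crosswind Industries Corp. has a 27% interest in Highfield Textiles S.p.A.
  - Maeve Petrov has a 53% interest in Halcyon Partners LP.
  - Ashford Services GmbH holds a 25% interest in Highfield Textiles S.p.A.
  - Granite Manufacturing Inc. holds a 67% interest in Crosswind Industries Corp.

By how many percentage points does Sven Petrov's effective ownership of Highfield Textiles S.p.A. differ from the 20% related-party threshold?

By sibling attribution (R1), Sven Petrov is treated as owning Maeve Petrov's 53% interest in Halcyon Partners LP.
Chain via Slate Media Ltd → Fairlane Foods Inc. (R3): 68% × 31% × 17% = 3.5836% of Highfield Textiles S.p.A.
Chain via Granite Manufacturing Inc. → Crosswind Industries Corp. (R3): 33% × 67% × 27% = 5.9697% of Highfield Textiles S.p.A.
Chain via Halcyon Partners LP → Ashford Services GmbH (R3): 53% × 92% × 25% = 12.19% of Highfield Textiles S.p.A.
Aggregating (R2): 3.5836% + 5.9697% + 12.19% = 21.7433%.
21.7433% exceeds the 20% threshold by 1.7433 percentage points.

1.7433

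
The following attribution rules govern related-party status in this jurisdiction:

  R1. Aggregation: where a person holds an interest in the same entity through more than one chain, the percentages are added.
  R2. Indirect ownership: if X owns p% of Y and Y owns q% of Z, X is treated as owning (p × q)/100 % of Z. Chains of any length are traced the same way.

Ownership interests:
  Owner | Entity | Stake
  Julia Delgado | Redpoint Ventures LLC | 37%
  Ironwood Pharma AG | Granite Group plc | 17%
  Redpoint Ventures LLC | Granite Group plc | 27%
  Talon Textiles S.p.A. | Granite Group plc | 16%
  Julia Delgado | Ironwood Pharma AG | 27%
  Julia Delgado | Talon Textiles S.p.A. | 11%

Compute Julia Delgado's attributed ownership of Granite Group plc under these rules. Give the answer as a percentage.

Chain via Ironwood Pharma AG (R2): 27% × 17% = 4.59% of Granite Group plc.
Chain via Talon Textiles S.p.A. (R2): 11% × 16% = 1.76% of Granite Group plc.
Chain via Redpoint Ventures LLC (R2): 37% × 27% = 9.99% of Granite Group plc.
Aggregating (R1): 4.59% + 1.76% + 9.99% = 16.34%.

16.34%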